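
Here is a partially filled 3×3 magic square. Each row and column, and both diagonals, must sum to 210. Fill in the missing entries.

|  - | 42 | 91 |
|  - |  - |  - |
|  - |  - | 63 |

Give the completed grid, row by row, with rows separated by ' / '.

77 42 91 / 84 70 56 / 49 98 63

The remaining cell in row 1 is (1,1) = 210 − 133 = 77.
Column 3 needs 210; the known cells sum to 154, so (2,3) = 56.
Main diagonal must total 210; the given cells sum to 140, so (2,2) = 70.
Anti-diagonal needs 210; the known cells sum to 161, so (3,1) = 49.
Row 2: 70 + 56 + ? = 210, so (2,1) = 84.
Row 3 must total 210; the given cells sum to 112, so (3,2) = 98.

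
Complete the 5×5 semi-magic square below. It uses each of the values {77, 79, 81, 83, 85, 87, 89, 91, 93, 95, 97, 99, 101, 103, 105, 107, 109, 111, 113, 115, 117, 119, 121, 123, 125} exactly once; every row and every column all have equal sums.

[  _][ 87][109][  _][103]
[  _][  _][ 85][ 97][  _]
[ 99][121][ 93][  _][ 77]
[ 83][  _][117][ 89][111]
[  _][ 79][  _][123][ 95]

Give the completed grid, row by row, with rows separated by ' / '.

The 25 entries sum to 2525, so each line sums to 2525/5 = 505.
Row 3 must total 505; the given cells sum to 390, so (3,4) = 115.
Row 4 must total 505; the given cells sum to 400, so (4,2) = 105.
Using column 2: 87 + 121 + 105 + 79 + ? → (2,2) = 505 − 392 = 113.
The remaining cell in column 3 is (5,3) = 505 − 404 = 101.
Using column 4: 97 + 115 + 89 + 123 + ? → (1,4) = 505 − 424 = 81.
The remaining cell in column 5 is (2,5) = 505 − 386 = 119.
Row 1: 87 + 109 + 81 + 103 + ? = 505, so (1,1) = 125.
Using row 2: 113 + 85 + 97 + 119 + ? → (2,1) = 505 − 414 = 91.
Using row 5: 79 + 101 + 123 + 95 + ? → (5,1) = 505 − 398 = 107.

125 87 109 81 103 / 91 113 85 97 119 / 99 121 93 115 77 / 83 105 117 89 111 / 107 79 101 123 95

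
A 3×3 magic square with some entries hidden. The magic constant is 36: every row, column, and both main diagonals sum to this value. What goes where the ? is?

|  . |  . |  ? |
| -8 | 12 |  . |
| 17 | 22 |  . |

Row 2 needs 36; the known cells sum to 4, so (2,3) = 32.
The remaining cell in row 3 is (3,3) = 36 − 39 = -3.
The remaining cell in column 1 is (1,1) = 36 − 9 = 27.
Column 2: 12 + 22 + ? = 36, so (1,2) = 2.
Column 3 must total 36; the given cells sum to 29, so (1,3) = 7.

7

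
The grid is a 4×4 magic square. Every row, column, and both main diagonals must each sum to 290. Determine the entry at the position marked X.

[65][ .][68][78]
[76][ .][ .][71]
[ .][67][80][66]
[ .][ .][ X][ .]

69

From row 1, 290 − (65 + 68 + 78) gives (1,2) = 79.
From row 3, 290 − (67 + 80 + 66) gives (3,1) = 77.
Column 1 must total 290; the given cells sum to 218, so (4,1) = 72.
Column 4 must total 290; the given cells sum to 215, so (4,4) = 75.
Using main diagonal: 65 + 80 + 75 + ? → (2,2) = 290 − 220 = 70.
Anti-diagonal: 78 + 67 + 72 + ? = 290, so (2,3) = 73.
Using column 2: 79 + 70 + 67 + ? → (4,2) = 290 − 216 = 74.
From column 3, 290 − (68 + 73 + 80) gives (4,3) = 69.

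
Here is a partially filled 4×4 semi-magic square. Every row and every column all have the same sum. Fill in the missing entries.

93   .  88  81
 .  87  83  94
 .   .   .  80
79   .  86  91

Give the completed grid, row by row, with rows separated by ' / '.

Column 4 is already complete: 81 + 94 + 80 + 91 = 346, so that is the magic constant.
Row 1 must total 346; the given cells sum to 262, so (1,2) = 84.
Row 2: 87 + 83 + 94 + ? = 346, so (2,1) = 82.
Row 4: 79 + 86 + 91 + ? = 346, so (4,2) = 90.
Column 1 needs 346; the known cells sum to 254, so (3,1) = 92.
Column 2: 84 + 87 + 90 + ? = 346, so (3,2) = 85.
Column 3 must total 346; the given cells sum to 257, so (3,3) = 89.

93 84 88 81 / 82 87 83 94 / 92 85 89 80 / 79 90 86 91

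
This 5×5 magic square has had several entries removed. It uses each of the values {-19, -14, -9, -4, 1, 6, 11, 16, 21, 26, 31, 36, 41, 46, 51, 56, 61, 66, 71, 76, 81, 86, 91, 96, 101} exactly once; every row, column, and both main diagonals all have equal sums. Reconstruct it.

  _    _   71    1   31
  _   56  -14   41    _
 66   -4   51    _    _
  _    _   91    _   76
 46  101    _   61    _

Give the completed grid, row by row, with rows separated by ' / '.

86 16 71 1 31 / 26 56 -14 41 96 / 66 -4 51 81 11 / -19 36 91 21 76 / 46 101 6 61 -9

The 25 entries sum to 1025, so each line sums to 1025/5 = 205.
Column 3 must total 205; the given cells sum to 199, so (5,3) = 6.
Anti-diagonal: 31 + 41 + 51 + 46 + ? = 205, so (4,2) = 36.
The remaining cell in row 5 is (5,5) = 205 − 214 = -9.
Column 2 needs 205; the known cells sum to 189, so (1,2) = 16.
Row 1 needs 205; the known cells sum to 119, so (1,1) = 86.
Using main diagonal: 86 + 56 + 51 + (-9) + ? → (4,4) = 205 − 184 = 21.
From row 4, 205 − (36 + 91 + 21 + 76) gives (4,1) = -19.
Using column 1: 86 + 66 + (-19) + 46 + ? → (2,1) = 205 − 179 = 26.
From column 4, 205 − (1 + 41 + 21 + 61) gives (3,4) = 81.
Row 2 needs 205; the known cells sum to 109, so (2,5) = 96.
Row 3: 66 + (-4) + 51 + 81 + ? = 205, so (3,5) = 11.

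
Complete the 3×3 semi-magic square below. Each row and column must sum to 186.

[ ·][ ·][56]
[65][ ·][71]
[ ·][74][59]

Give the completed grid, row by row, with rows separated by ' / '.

The remaining cell in row 2 is (2,2) = 186 − 136 = 50.
The remaining cell in row 3 is (3,1) = 186 − 133 = 53.
From column 1, 186 − (65 + 53) gives (1,1) = 68.
From column 2, 186 − (50 + 74) gives (1,2) = 62.

68 62 56 / 65 50 71 / 53 74 59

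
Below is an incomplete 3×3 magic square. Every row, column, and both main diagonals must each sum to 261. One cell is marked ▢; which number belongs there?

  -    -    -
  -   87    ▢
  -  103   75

95

From row 3, 261 − (103 + 75) gives (3,1) = 83.
Column 2: 87 + 103 + ? = 261, so (1,2) = 71.
Main diagonal: 87 + 75 + ? = 261, so (1,1) = 99.
Anti-diagonal: 87 + 83 + ? = 261, so (1,3) = 91.
From column 1, 261 − (99 + 83) gives (2,1) = 79.
Using column 3: 91 + 75 + ? → (2,3) = 261 − 166 = 95.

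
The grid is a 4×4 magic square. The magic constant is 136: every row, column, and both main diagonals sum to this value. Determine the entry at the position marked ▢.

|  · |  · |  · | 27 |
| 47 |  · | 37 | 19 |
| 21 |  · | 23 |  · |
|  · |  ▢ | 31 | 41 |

From row 2, 136 − (47 + 37 + 19) gives (2,2) = 33.
Using column 3: 37 + 23 + 31 + ? → (1,3) = 136 − 91 = 45.
The remaining cell in column 4 is (3,4) = 136 − 87 = 49.
Main diagonal needs 136; the known cells sum to 97, so (1,1) = 39.
The remaining cell in row 1 is (1,2) = 136 − 111 = 25.
Using row 3: 21 + 23 + 49 + ? → (3,2) = 136 − 93 = 43.
Using column 1: 39 + 47 + 21 + ? → (4,1) = 136 − 107 = 29.
The remaining cell in column 2 is (4,2) = 136 − 101 = 35.

35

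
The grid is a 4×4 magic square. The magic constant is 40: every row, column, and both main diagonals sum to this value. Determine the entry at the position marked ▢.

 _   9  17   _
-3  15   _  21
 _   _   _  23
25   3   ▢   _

Using row 2: -3 + 15 + 21 + ? → (2,3) = 40 − 33 = 7.
Column 2: 9 + 15 + 3 + ? = 40, so (3,2) = 13.
From anti-diagonal, 40 − (7 + 13 + 25) gives (1,4) = -5.
From row 1, 40 − (9 + 17 + (-5)) gives (1,1) = 19.
Column 1: 19 + (-3) + 25 + ? = 40, so (3,1) = -1.
Using column 4: -5 + 21 + 23 + ? → (4,4) = 40 − 39 = 1.
Main diagonal needs 40; the known cells sum to 35, so (3,3) = 5.
Row 4 must total 40; the given cells sum to 29, so (4,3) = 11.

11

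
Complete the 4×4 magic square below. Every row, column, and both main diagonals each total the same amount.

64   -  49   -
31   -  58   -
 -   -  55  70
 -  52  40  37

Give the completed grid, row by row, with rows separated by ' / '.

Column 3 is already complete: 49 + 58 + 55 + 40 = 202, so that is the magic constant.
Row 4 must total 202; the given cells sum to 129, so (4,1) = 73.
From column 1, 202 − (64 + 31 + 73) gives (3,1) = 34.
Main diagonal must total 202; the given cells sum to 156, so (2,2) = 46.
Row 2: 31 + 46 + 58 + ? = 202, so (2,4) = 67.
The remaining cell in row 3 is (3,2) = 202 − 159 = 43.
From column 2, 202 − (46 + 43 + 52) gives (1,2) = 61.
Column 4 must total 202; the given cells sum to 174, so (1,4) = 28.

64 61 49 28 / 31 46 58 67 / 34 43 55 70 / 73 52 40 37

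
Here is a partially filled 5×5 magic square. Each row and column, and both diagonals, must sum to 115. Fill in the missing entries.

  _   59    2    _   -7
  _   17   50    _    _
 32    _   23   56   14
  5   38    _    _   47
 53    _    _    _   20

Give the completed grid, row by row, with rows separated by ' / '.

26 59 2 35 -7 / -1 17 50 8 41 / 32 -10 23 56 14 / 5 38 -4 29 47 / 53 11 44 -13 20

Using row 3: 32 + 23 + 56 + 14 + ? → (3,2) = 115 − 125 = -10.
From column 2, 115 − (59 + 17 + (-10) + 38) gives (5,2) = 11.
Using column 5: -7 + 14 + 47 + 20 + ? → (2,5) = 115 − 74 = 41.
From anti-diagonal, 115 − (-7 + 23 + 38 + 53) gives (2,4) = 8.
Row 2 must total 115; the given cells sum to 116, so (2,1) = -1.
From column 1, 115 − (-1 + 32 + 5 + 53) gives (1,1) = 26.
Using main diagonal: 26 + 17 + 23 + 20 + ? → (4,4) = 115 − 86 = 29.
Row 1: 26 + 59 + 2 + (-7) + ? = 115, so (1,4) = 35.
Row 4 must total 115; the given cells sum to 119, so (4,3) = -4.
Column 3 needs 115; the known cells sum to 71, so (5,3) = 44.
Column 4 needs 115; the known cells sum to 128, so (5,4) = -13.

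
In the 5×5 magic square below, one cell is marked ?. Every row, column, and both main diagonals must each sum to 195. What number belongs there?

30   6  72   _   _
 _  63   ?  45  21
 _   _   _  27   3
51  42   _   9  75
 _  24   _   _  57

Using row 4: 51 + 42 + 9 + 75 + ? → (4,3) = 195 − 177 = 18.
Using column 2: 6 + 63 + 42 + 24 + ? → (3,2) = 195 − 135 = 60.
Column 5: 21 + 3 + 75 + 57 + ? = 195, so (1,5) = 39.
Main diagonal must total 195; the given cells sum to 159, so (3,3) = 36.
The remaining cell in anti-diagonal is (5,1) = 195 − 162 = 33.
The remaining cell in row 1 is (1,4) = 195 − 147 = 48.
Row 3 needs 195; the known cells sum to 126, so (3,1) = 69.
Column 1 must total 195; the given cells sum to 183, so (2,1) = 12.
From column 4, 195 − (48 + 45 + 27 + 9) gives (5,4) = 66.
From row 2, 195 − (12 + 63 + 45 + 21) gives (2,3) = 54.

54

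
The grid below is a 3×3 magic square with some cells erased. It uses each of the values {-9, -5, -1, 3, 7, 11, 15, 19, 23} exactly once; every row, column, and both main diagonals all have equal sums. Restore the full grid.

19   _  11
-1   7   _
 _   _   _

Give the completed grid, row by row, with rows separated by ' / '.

The 9 entries sum to 63, so each line sums to 63/3 = 21.
Row 1 needs 21; the known cells sum to 30, so (1,2) = -9.
Using row 2: -1 + 7 + ? → (2,3) = 21 − 6 = 15.
Column 1: 19 + (-1) + ? = 21, so (3,1) = 3.
From column 2, 21 − (-9 + 7) gives (3,2) = 23.
Column 3 must total 21; the given cells sum to 26, so (3,3) = -5.

19 -9 11 / -1 7 15 / 3 23 -5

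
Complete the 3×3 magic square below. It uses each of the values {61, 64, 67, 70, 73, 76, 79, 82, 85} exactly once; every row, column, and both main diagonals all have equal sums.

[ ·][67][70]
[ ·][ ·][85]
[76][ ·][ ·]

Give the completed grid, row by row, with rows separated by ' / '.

82 67 70 / 61 73 85 / 76 79 64

The 9 entries sum to 657, so each line sums to 657/3 = 219.
Row 1 needs 219; the known cells sum to 137, so (1,1) = 82.
Using column 1: 82 + 76 + ? → (2,1) = 219 − 158 = 61.
Column 3: 70 + 85 + ? = 219, so (3,3) = 64.
Using main diagonal: 82 + 64 + ? → (2,2) = 219 − 146 = 73.
Row 3: 76 + 64 + ? = 219, so (3,2) = 79.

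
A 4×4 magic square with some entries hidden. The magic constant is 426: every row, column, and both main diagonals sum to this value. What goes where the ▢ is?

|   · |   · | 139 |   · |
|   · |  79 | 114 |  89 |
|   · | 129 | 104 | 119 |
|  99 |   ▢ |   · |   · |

Row 2: 79 + 114 + 89 + ? = 426, so (2,1) = 144.
The remaining cell in row 3 is (3,1) = 426 − 352 = 74.
From column 1, 426 − (144 + 74 + 99) gives (1,1) = 109.
Column 3 must total 426; the given cells sum to 357, so (4,3) = 69.
Using main diagonal: 109 + 79 + 104 + ? → (4,4) = 426 − 292 = 134.
Anti-diagonal must total 426; the given cells sum to 342, so (1,4) = 84.
Row 1: 109 + 139 + 84 + ? = 426, so (1,2) = 94.
From row 4, 426 − (99 + 69 + 134) gives (4,2) = 124.

124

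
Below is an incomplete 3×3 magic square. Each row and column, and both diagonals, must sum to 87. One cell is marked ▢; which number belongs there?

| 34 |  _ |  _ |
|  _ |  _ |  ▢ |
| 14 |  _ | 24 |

Row 3 needs 87; the known cells sum to 38, so (3,2) = 49.
From column 1, 87 − (34 + 14) gives (2,1) = 39.
The remaining cell in main diagonal is (2,2) = 87 − 58 = 29.
Anti-diagonal must total 87; the given cells sum to 43, so (1,3) = 44.
Row 1 must total 87; the given cells sum to 78, so (1,2) = 9.
Row 2 must total 87; the given cells sum to 68, so (2,3) = 19.

19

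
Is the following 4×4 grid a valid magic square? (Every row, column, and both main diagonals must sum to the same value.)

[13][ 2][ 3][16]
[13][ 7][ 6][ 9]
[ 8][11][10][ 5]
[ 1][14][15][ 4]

No — column 4 sums to 34 but row 2 sums to 35.

Row 1: 13 + 2 + 3 + 16 = 34.
Row 2: 13 + 7 + 6 + 9 = 35.
Row 3: 8 + 11 + 10 + 5 = 34.
Row 4: 1 + 14 + 15 + 4 = 34.
Column 1: 13 + 13 + 8 + 1 = 35.
Column 2: 2 + 7 + 11 + 14 = 34.
Column 3: 3 + 6 + 10 + 15 = 34.
Column 4: 16 + 9 + 5 + 4 = 34.
Main diagonal: 13 + 7 + 10 + 4 = 34.
Anti-diagonal: 16 + 6 + 11 + 1 = 34.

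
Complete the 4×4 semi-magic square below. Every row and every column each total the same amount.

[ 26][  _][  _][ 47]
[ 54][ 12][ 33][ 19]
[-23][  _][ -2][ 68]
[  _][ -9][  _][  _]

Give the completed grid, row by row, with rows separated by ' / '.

Row 2 is already complete: 54 + 12 + 33 + 19 = 118, so that is the magic constant.
Row 3 needs 118; the known cells sum to 43, so (3,2) = 75.
From column 1, 118 − (26 + 54 + (-23)) gives (4,1) = 61.
Column 2 needs 118; the known cells sum to 78, so (1,2) = 40.
Column 4 must total 118; the given cells sum to 134, so (4,4) = -16.
Row 1: 26 + 40 + 47 + ? = 118, so (1,3) = 5.
Row 4: 61 + (-9) + (-16) + ? = 118, so (4,3) = 82.

26 40 5 47 / 54 12 33 19 / -23 75 -2 68 / 61 -9 82 -16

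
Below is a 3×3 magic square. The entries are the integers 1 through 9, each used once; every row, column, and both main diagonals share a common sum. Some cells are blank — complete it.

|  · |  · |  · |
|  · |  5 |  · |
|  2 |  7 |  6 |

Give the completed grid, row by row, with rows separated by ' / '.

4 3 8 / 9 5 1 / 2 7 6

The entries are 1 through 9, which sum to 45, so each line sums to 45/3 = 15.
The remaining cell in column 2 is (1,2) = 15 − 12 = 3.
The remaining cell in main diagonal is (1,1) = 15 − 11 = 4.
Anti-diagonal must total 15; the given cells sum to 7, so (1,3) = 8.
Column 1 must total 15; the given cells sum to 6, so (2,1) = 9.
From column 3, 15 − (8 + 6) gives (2,3) = 1.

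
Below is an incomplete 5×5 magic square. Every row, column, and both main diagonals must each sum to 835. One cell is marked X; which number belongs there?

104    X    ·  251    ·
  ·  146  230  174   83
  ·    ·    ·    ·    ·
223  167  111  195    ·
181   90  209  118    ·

Row 2 must total 835; the given cells sum to 633, so (2,1) = 202.
Row 4 must total 835; the given cells sum to 696, so (4,5) = 139.
Using row 5: 181 + 90 + 209 + 118 + ? → (5,5) = 835 − 598 = 237.
Column 1: 104 + 202 + 223 + 181 + ? = 835, so (3,1) = 125.
Column 4: 251 + 174 + 195 + 118 + ? = 835, so (3,4) = 97.
Main diagonal must total 835; the given cells sum to 682, so (3,3) = 153.
Anti-diagonal must total 835; the given cells sum to 675, so (1,5) = 160.
Using column 3: 230 + 153 + 111 + 209 + ? → (1,3) = 835 − 703 = 132.
The remaining cell in column 5 is (3,5) = 835 − 619 = 216.
The remaining cell in row 1 is (1,2) = 835 − 647 = 188.

188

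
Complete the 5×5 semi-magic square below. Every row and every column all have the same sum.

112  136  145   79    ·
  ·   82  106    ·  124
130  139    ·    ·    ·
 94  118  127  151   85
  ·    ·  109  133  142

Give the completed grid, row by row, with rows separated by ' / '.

112 136 145 79 103 / 148 82 106 115 124 / 130 139 88 97 121 / 94 118 127 151 85 / 91 100 109 133 142

Row 4 is already complete: 94 + 118 + 127 + 151 + 85 = 575, so that is the magic constant.
Using row 1: 112 + 136 + 145 + 79 + ? → (1,5) = 575 − 472 = 103.
Column 2 needs 575; the known cells sum to 475, so (5,2) = 100.
Column 3: 145 + 106 + 127 + 109 + ? = 575, so (3,3) = 88.
From column 5, 575 − (103 + 124 + 85 + 142) gives (3,5) = 121.
Row 3 must total 575; the given cells sum to 478, so (3,4) = 97.
Using row 5: 100 + 109 + 133 + 142 + ? → (5,1) = 575 − 484 = 91.
Column 1 needs 575; the known cells sum to 427, so (2,1) = 148.
Column 4 needs 575; the known cells sum to 460, so (2,4) = 115.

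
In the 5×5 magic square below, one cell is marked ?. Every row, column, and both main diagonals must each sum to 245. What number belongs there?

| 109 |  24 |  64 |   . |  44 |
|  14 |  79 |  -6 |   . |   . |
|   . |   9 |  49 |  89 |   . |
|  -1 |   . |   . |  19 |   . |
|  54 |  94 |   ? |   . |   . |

From row 1, 245 − (109 + 24 + 64 + 44) gives (1,4) = 4.
Column 1 needs 245; the known cells sum to 176, so (3,1) = 69.
Column 2: 24 + 79 + 9 + 94 + ? = 245, so (4,2) = 39.
The remaining cell in main diagonal is (5,5) = 245 − 256 = -11.
Using anti-diagonal: 44 + 49 + 39 + 54 + ? → (2,4) = 245 − 186 = 59.
Row 2 must total 245; the given cells sum to 146, so (2,5) = 99.
Row 3 must total 245; the given cells sum to 216, so (3,5) = 29.
Using column 4: 4 + 59 + 89 + 19 + ? → (5,4) = 245 − 171 = 74.
Using column 5: 44 + 99 + 29 + (-11) + ? → (4,5) = 245 − 161 = 84.
The remaining cell in row 4 is (4,3) = 245 − 141 = 104.
The remaining cell in row 5 is (5,3) = 245 − 211 = 34.

34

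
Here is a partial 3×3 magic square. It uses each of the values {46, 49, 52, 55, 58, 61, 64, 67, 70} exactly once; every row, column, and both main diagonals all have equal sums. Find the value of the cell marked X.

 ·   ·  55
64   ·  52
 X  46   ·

The 9 entries sum to 522, so each line sums to 522/3 = 174.
The remaining cell in row 2 is (2,2) = 174 − 116 = 58.
Column 2 must total 174; the given cells sum to 104, so (1,2) = 70.
Column 3: 55 + 52 + ? = 174, so (3,3) = 67.
Using main diagonal: 58 + 67 + ? → (1,1) = 174 − 125 = 49.
Anti-diagonal needs 174; the known cells sum to 113, so (3,1) = 61.

61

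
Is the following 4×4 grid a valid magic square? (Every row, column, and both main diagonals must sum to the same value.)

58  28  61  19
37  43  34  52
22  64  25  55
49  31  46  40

Yes

Row 1: 58 + 28 + 61 + 19 = 166.
Row 2: 37 + 43 + 34 + 52 = 166.
Row 3: 22 + 64 + 25 + 55 = 166.
Row 4: 49 + 31 + 46 + 40 = 166.
Column 1: 58 + 37 + 22 + 49 = 166.
Column 2: 28 + 43 + 64 + 31 = 166.
Column 3: 61 + 34 + 25 + 46 = 166.
Column 4: 19 + 52 + 55 + 40 = 166.
Main diagonal: 58 + 43 + 25 + 40 = 166.
Anti-diagonal: 19 + 34 + 64 + 49 = 166.
All lines sum to 166.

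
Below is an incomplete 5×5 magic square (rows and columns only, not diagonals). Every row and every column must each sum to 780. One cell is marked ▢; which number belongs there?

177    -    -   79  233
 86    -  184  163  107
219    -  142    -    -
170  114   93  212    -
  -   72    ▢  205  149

Row 2: 86 + 184 + 163 + 107 + ? = 780, so (2,2) = 240.
Row 4 needs 780; the known cells sum to 589, so (4,5) = 191.
Column 1 needs 780; the known cells sum to 652, so (5,1) = 128.
From column 4, 780 − (79 + 163 + 212 + 205) gives (3,4) = 121.
Using column 5: 233 + 107 + 191 + 149 + ? → (3,5) = 780 − 680 = 100.
Row 3 must total 780; the given cells sum to 582, so (3,2) = 198.
Using row 5: 128 + 72 + 205 + 149 + ? → (5,3) = 780 − 554 = 226.

226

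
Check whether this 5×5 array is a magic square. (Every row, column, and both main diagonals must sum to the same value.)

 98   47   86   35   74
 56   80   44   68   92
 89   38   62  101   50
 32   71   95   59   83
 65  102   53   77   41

Row 1: 98 + 47 + 86 + 35 + 74 = 340.
Row 2: 56 + 80 + 44 + 68 + 92 = 340.
Row 3: 89 + 38 + 62 + 101 + 50 = 340.
Row 4: 32 + 71 + 95 + 59 + 83 = 340.
Row 5: 65 + 102 + 53 + 77 + 41 = 338.
Column 1: 98 + 56 + 89 + 32 + 65 = 340.
Column 2: 47 + 80 + 38 + 71 + 102 = 338.
Column 3: 86 + 44 + 62 + 95 + 53 = 340.
Column 4: 35 + 68 + 101 + 59 + 77 = 340.
Column 5: 74 + 92 + 50 + 83 + 41 = 340.
Main diagonal: 98 + 80 + 62 + 59 + 41 = 340.
Anti-diagonal: 74 + 68 + 62 + 71 + 65 = 340.

No — column 2 sums to 338 but row 4 sums to 340.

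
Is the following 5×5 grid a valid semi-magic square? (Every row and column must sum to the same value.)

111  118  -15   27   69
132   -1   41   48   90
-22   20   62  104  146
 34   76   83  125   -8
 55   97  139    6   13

Yes

Row 1: 111 + 118 + (-15) + 27 + 69 = 310.
Row 2: 132 + (-1) + 41 + 48 + 90 = 310.
Row 3: -22 + 20 + 62 + 104 + 146 = 310.
Row 4: 34 + 76 + 83 + 125 + (-8) = 310.
Row 5: 55 + 97 + 139 + 6 + 13 = 310.
Column 1: 111 + 132 + (-22) + 34 + 55 = 310.
Column 2: 118 + (-1) + 20 + 76 + 97 = 310.
Column 3: -15 + 41 + 62 + 83 + 139 = 310.
Column 4: 27 + 48 + 104 + 125 + 6 = 310.
Column 5: 69 + 90 + 146 + (-8) + 13 = 310.
All lines sum to 310.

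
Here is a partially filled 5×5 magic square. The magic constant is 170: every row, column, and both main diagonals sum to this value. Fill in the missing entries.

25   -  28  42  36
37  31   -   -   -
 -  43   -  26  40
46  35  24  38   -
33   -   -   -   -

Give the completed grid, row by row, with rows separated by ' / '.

25 39 28 42 36 / 37 31 45 34 23 / 29 43 32 26 40 / 46 35 24 38 27 / 33 22 41 30 44

Row 1 must total 170; the given cells sum to 131, so (1,2) = 39.
Row 4: 46 + 35 + 24 + 38 + ? = 170, so (4,5) = 27.
The remaining cell in column 1 is (3,1) = 170 − 141 = 29.
Column 2: 39 + 31 + 43 + 35 + ? = 170, so (5,2) = 22.
Row 3: 29 + 43 + 26 + 40 + ? = 170, so (3,3) = 32.
Main diagonal must total 170; the given cells sum to 126, so (5,5) = 44.
Anti-diagonal: 36 + 32 + 35 + 33 + ? = 170, so (2,4) = 34.
From column 4, 170 − (42 + 34 + 26 + 38) gives (5,4) = 30.
Column 5 needs 170; the known cells sum to 147, so (2,5) = 23.
Row 2 needs 170; the known cells sum to 125, so (2,3) = 45.
From row 5, 170 − (33 + 22 + 30 + 44) gives (5,3) = 41.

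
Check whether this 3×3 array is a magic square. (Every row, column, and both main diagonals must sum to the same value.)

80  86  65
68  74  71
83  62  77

Row 1: 80 + 86 + 65 = 231.
Row 2: 68 + 74 + 71 = 213.
Row 3: 83 + 62 + 77 = 222.
Column 1: 80 + 68 + 83 = 231.
Column 2: 86 + 74 + 62 = 222.
Column 3: 65 + 71 + 77 = 213.
Main diagonal: 80 + 74 + 77 = 231.
Anti-diagonal: 65 + 74 + 83 = 222.

No — anti-diagonal sums to 222 but row 1 sums to 231.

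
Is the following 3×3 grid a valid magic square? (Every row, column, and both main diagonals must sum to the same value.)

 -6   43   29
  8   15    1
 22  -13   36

No — row 2 sums to 24 but column 3 sums to 66.

Row 1: -6 + 43 + 29 = 66.
Row 2: 8 + 15 + 1 = 24.
Row 3: 22 + (-13) + 36 = 45.
Column 1: -6 + 8 + 22 = 24.
Column 2: 43 + 15 + (-13) = 45.
Column 3: 29 + 1 + 36 = 66.
Main diagonal: -6 + 15 + 36 = 45.
Anti-diagonal: 29 + 15 + 22 = 66.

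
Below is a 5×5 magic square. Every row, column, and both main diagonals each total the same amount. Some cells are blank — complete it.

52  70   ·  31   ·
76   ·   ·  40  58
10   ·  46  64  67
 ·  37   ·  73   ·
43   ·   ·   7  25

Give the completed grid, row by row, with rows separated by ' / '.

52 70 13 31 49 / 76 19 22 40 58 / 10 28 46 64 67 / 34 37 55 73 16 / 43 61 79 7 25

Column 4 is already complete: 31 + 40 + 64 + 73 + 7 = 215, so that is the magic constant.
Row 3 must total 215; the given cells sum to 187, so (3,2) = 28.
Column 1: 52 + 76 + 10 + 43 + ? = 215, so (4,1) = 34.
Using main diagonal: 52 + 46 + 73 + 25 + ? → (2,2) = 215 − 196 = 19.
Anti-diagonal needs 215; the known cells sum to 166, so (1,5) = 49.
From row 1, 215 − (52 + 70 + 31 + 49) gives (1,3) = 13.
Row 2 must total 215; the given cells sum to 193, so (2,3) = 22.
Column 2: 70 + 19 + 28 + 37 + ? = 215, so (5,2) = 61.
The remaining cell in column 5 is (4,5) = 215 − 199 = 16.
Row 4 must total 215; the given cells sum to 160, so (4,3) = 55.
Row 5 must total 215; the given cells sum to 136, so (5,3) = 79.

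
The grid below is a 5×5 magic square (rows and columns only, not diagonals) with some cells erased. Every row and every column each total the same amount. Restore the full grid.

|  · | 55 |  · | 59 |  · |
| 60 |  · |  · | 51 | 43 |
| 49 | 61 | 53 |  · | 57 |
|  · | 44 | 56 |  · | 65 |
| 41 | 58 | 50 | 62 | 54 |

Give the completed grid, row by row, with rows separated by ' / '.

63 55 42 59 46 / 60 47 64 51 43 / 49 61 53 45 57 / 52 44 56 48 65 / 41 58 50 62 54

Row 5 is already complete: 41 + 58 + 50 + 62 + 54 = 265, so that is the magic constant.
Row 3 must total 265; the given cells sum to 220, so (3,4) = 45.
Column 2 must total 265; the given cells sum to 218, so (2,2) = 47.
Using column 4: 59 + 51 + 45 + 62 + ? → (4,4) = 265 − 217 = 48.
From column 5, 265 − (43 + 57 + 65 + 54) gives (1,5) = 46.
The remaining cell in row 2 is (2,3) = 265 − 201 = 64.
Row 4: 44 + 56 + 48 + 65 + ? = 265, so (4,1) = 52.
Using column 1: 60 + 49 + 52 + 41 + ? → (1,1) = 265 − 202 = 63.
Using column 3: 64 + 53 + 56 + 50 + ? → (1,3) = 265 − 223 = 42.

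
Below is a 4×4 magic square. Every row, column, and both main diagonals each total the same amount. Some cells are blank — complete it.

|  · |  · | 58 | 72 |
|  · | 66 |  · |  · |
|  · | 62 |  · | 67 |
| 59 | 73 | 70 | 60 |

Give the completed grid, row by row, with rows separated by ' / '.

71 61 58 72 / 64 66 69 63 / 68 62 65 67 / 59 73 70 60

Row 4 is already complete: 59 + 73 + 70 + 60 = 262, so that is the magic constant.
The remaining cell in column 2 is (1,2) = 262 − 201 = 61.
Column 4 needs 262; the known cells sum to 199, so (2,4) = 63.
Using anti-diagonal: 72 + 62 + 59 + ? → (2,3) = 262 − 193 = 69.
Row 1 must total 262; the given cells sum to 191, so (1,1) = 71.
From row 2, 262 − (66 + 69 + 63) gives (2,1) = 64.
Column 1 needs 262; the known cells sum to 194, so (3,1) = 68.
Column 3 needs 262; the known cells sum to 197, so (3,3) = 65.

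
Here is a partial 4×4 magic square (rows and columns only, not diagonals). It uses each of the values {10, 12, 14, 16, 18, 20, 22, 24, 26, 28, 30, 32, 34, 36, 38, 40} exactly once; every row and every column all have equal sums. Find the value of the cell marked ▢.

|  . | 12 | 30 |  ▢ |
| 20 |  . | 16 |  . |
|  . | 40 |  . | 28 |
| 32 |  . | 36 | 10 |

The 16 entries sum to 400, so each line sums to 400/4 = 100.
Using row 4: 32 + 36 + 10 + ? → (4,2) = 100 − 78 = 22.
From column 2, 100 − (12 + 40 + 22) gives (2,2) = 26.
Using column 3: 30 + 16 + 36 + ? → (3,3) = 100 − 82 = 18.
Row 2: 20 + 26 + 16 + ? = 100, so (2,4) = 38.
Row 3: 40 + 18 + 28 + ? = 100, so (3,1) = 14.
The remaining cell in column 1 is (1,1) = 100 − 66 = 34.
Column 4 must total 100; the given cells sum to 76, so (1,4) = 24.

24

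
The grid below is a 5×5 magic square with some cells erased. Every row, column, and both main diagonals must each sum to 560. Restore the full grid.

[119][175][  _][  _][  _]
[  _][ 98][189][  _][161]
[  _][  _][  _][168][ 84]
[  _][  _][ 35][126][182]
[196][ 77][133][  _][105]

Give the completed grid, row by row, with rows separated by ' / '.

119 175 91 147 28 / 42 98 189 70 161 / 140 56 112 168 84 / 63 154 35 126 182 / 196 77 133 49 105

From row 5, 560 − (196 + 77 + 133 + 105) gives (5,4) = 49.
Column 5: 161 + 84 + 182 + 105 + ? = 560, so (1,5) = 28.
Using main diagonal: 119 + 98 + 126 + 105 + ? → (3,3) = 560 − 448 = 112.
The remaining cell in column 3 is (1,3) = 560 − 469 = 91.
Using row 1: 119 + 175 + 91 + 28 + ? → (1,4) = 560 − 413 = 147.
From column 4, 560 − (147 + 168 + 126 + 49) gives (2,4) = 70.
The remaining cell in anti-diagonal is (4,2) = 560 − 406 = 154.
Row 2: 98 + 189 + 70 + 161 + ? = 560, so (2,1) = 42.
From row 4, 560 − (154 + 35 + 126 + 182) gives (4,1) = 63.
From column 1, 560 − (119 + 42 + 63 + 196) gives (3,1) = 140.
Column 2 must total 560; the given cells sum to 504, so (3,2) = 56.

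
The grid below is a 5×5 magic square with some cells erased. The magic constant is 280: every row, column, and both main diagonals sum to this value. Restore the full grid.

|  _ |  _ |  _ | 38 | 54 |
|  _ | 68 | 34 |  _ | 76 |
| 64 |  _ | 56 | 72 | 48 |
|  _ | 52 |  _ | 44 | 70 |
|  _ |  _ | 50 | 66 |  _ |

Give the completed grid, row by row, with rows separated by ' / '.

Using row 3: 64 + 56 + 72 + 48 + ? → (3,2) = 280 − 240 = 40.
Column 4: 38 + 72 + 44 + 66 + ? = 280, so (2,4) = 60.
Using column 5: 54 + 76 + 48 + 70 + ? → (5,5) = 280 − 248 = 32.
Main diagonal: 68 + 56 + 44 + 32 + ? = 280, so (1,1) = 80.
Anti-diagonal needs 280; the known cells sum to 222, so (5,1) = 58.
From row 2, 280 − (68 + 34 + 60 + 76) gives (2,1) = 42.
Row 5: 58 + 50 + 66 + 32 + ? = 280, so (5,2) = 74.
Using column 1: 80 + 42 + 64 + 58 + ? → (4,1) = 280 − 244 = 36.
From column 2, 280 − (68 + 40 + 52 + 74) gives (1,2) = 46.
Using row 1: 80 + 46 + 38 + 54 + ? → (1,3) = 280 − 218 = 62.
Row 4: 36 + 52 + 44 + 70 + ? = 280, so (4,3) = 78.

80 46 62 38 54 / 42 68 34 60 76 / 64 40 56 72 48 / 36 52 78 44 70 / 58 74 50 66 32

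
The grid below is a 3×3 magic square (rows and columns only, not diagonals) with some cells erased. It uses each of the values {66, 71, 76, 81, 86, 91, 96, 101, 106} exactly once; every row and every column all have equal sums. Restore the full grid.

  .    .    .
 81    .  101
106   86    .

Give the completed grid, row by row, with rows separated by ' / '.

71 96 91 / 81 76 101 / 106 86 66

The 9 entries sum to 774, so each line sums to 774/3 = 258.
Row 2 needs 258; the known cells sum to 182, so (2,2) = 76.
The remaining cell in row 3 is (3,3) = 258 − 192 = 66.
Using column 1: 81 + 106 + ? → (1,1) = 258 − 187 = 71.
Column 2 must total 258; the given cells sum to 162, so (1,2) = 96.
Column 3 must total 258; the given cells sum to 167, so (1,3) = 91.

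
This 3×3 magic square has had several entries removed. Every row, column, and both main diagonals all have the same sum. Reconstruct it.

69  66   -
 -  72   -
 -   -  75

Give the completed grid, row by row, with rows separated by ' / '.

Main diagonal is already complete: 69 + 72 + 75 = 216, so that is the magic constant.
The remaining cell in row 1 is (1,3) = 216 − 135 = 81.
From column 2, 216 − (66 + 72) gives (3,2) = 78.
Column 3: 81 + 75 + ? = 216, so (2,3) = 60.
The remaining cell in anti-diagonal is (3,1) = 216 − 153 = 63.
The remaining cell in row 2 is (2,1) = 216 − 132 = 84.

69 66 81 / 84 72 60 / 63 78 75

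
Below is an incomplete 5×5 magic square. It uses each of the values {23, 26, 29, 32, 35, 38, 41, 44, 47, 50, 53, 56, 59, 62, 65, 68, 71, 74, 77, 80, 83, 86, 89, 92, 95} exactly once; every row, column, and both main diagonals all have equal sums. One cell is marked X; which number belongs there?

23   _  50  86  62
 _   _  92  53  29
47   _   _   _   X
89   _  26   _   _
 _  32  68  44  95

The 25 entries sum to 1475, so each line sums to 1475/5 = 295.
The remaining cell in row 1 is (1,2) = 295 − 221 = 74.
The remaining cell in row 5 is (5,1) = 295 − 239 = 56.
Column 1 needs 295; the known cells sum to 215, so (2,1) = 80.
From column 3, 295 − (50 + 92 + 26 + 68) gives (3,3) = 59.
Anti-diagonal must total 295; the given cells sum to 230, so (4,2) = 65.
Using row 2: 80 + 92 + 53 + 29 + ? → (2,2) = 295 − 254 = 41.
Column 2: 74 + 41 + 65 + 32 + ? = 295, so (3,2) = 83.
Using main diagonal: 23 + 41 + 59 + 95 + ? → (4,4) = 295 − 218 = 77.
Row 4 must total 295; the given cells sum to 257, so (4,5) = 38.
Column 4 needs 295; the known cells sum to 260, so (3,4) = 35.
Column 5: 62 + 29 + 38 + 95 + ? = 295, so (3,5) = 71.

71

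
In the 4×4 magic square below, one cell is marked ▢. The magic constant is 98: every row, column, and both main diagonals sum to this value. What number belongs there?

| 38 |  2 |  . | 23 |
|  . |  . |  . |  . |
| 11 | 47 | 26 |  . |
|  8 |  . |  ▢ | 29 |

Row 1: 38 + 2 + 23 + ? = 98, so (1,3) = 35.
Row 3 needs 98; the known cells sum to 84, so (3,4) = 14.
From column 1, 98 − (38 + 11 + 8) gives (2,1) = 41.
Column 4 needs 98; the known cells sum to 66, so (2,4) = 32.
Main diagonal must total 98; the given cells sum to 93, so (2,2) = 5.
Using anti-diagonal: 23 + 47 + 8 + ? → (2,3) = 98 − 78 = 20.
Column 2 must total 98; the given cells sum to 54, so (4,2) = 44.
Column 3 needs 98; the known cells sum to 81, so (4,3) = 17.

17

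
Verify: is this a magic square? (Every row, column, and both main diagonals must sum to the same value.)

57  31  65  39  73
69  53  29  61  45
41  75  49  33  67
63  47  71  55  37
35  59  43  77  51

No — column 5 sums to 273 but column 1 sums to 265.

Row 1: 57 + 31 + 65 + 39 + 73 = 265.
Row 2: 69 + 53 + 29 + 61 + 45 = 257.
Row 3: 41 + 75 + 49 + 33 + 67 = 265.
Row 4: 63 + 47 + 71 + 55 + 37 = 273.
Row 5: 35 + 59 + 43 + 77 + 51 = 265.
Column 1: 57 + 69 + 41 + 63 + 35 = 265.
Column 2: 31 + 53 + 75 + 47 + 59 = 265.
Column 3: 65 + 29 + 49 + 71 + 43 = 257.
Column 4: 39 + 61 + 33 + 55 + 77 = 265.
Column 5: 73 + 45 + 67 + 37 + 51 = 273.
Main diagonal: 57 + 53 + 49 + 55 + 51 = 265.
Anti-diagonal: 73 + 61 + 49 + 47 + 35 = 265.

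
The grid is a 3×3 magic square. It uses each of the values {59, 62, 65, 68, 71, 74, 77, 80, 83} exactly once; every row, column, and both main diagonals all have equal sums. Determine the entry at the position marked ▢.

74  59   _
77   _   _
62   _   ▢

The 9 entries sum to 639, so each line sums to 639/3 = 213.
Row 1 needs 213; the known cells sum to 133, so (1,3) = 80.
The remaining cell in anti-diagonal is (2,2) = 213 − 142 = 71.
Row 2 needs 213; the known cells sum to 148, so (2,3) = 65.
Column 2 needs 213; the known cells sum to 130, so (3,2) = 83.
From column 3, 213 − (80 + 65) gives (3,3) = 68.

68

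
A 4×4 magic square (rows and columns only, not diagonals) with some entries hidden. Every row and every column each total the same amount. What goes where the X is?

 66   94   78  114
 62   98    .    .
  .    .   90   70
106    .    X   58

Row 1 is complete and sums to 352; that is the magic constant.
Column 1 needs 352; the known cells sum to 234, so (3,1) = 118.
Column 4 must total 352; the given cells sum to 242, so (2,4) = 110.
Row 2 must total 352; the given cells sum to 270, so (2,3) = 82.
From row 3, 352 − (118 + 90 + 70) gives (3,2) = 74.
Column 2 must total 352; the given cells sum to 266, so (4,2) = 86.
The remaining cell in column 3 is (4,3) = 352 − 250 = 102.

102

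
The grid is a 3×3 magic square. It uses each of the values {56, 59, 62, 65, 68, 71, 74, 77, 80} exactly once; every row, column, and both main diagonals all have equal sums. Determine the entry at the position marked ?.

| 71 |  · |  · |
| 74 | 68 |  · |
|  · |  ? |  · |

The 9 entries sum to 612, so each line sums to 612/3 = 204.
The remaining cell in row 2 is (2,3) = 204 − 142 = 62.
Column 1: 71 + 74 + ? = 204, so (3,1) = 59.
From main diagonal, 204 − (71 + 68) gives (3,3) = 65.
Anti-diagonal needs 204; the known cells sum to 127, so (1,3) = 77.
The remaining cell in row 1 is (1,2) = 204 − 148 = 56.
Row 3 needs 204; the known cells sum to 124, so (3,2) = 80.

80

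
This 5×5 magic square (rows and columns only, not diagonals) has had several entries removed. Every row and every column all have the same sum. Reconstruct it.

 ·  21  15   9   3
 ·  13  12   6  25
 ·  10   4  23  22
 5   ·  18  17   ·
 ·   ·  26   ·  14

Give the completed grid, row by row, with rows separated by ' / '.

Column 3 is already complete: 15 + 12 + 4 + 18 + 26 = 75, so that is the magic constant.
From row 1, 75 − (21 + 15 + 9 + 3) gives (1,1) = 27.
Row 2 must total 75; the given cells sum to 56, so (2,1) = 19.
Using row 3: 10 + 4 + 23 + 22 + ? → (3,1) = 75 − 59 = 16.
Column 1 needs 75; the known cells sum to 67, so (5,1) = 8.
Column 4: 9 + 6 + 23 + 17 + ? = 75, so (5,4) = 20.
The remaining cell in column 5 is (4,5) = 75 − 64 = 11.
Row 4 needs 75; the known cells sum to 51, so (4,2) = 24.
From row 5, 75 − (8 + 26 + 20 + 14) gives (5,2) = 7.

27 21 15 9 3 / 19 13 12 6 25 / 16 10 4 23 22 / 5 24 18 17 11 / 8 7 26 20 14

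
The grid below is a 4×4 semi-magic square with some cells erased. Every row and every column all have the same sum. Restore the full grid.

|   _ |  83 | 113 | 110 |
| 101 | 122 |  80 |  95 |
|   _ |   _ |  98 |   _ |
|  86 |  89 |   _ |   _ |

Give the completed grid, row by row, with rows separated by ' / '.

92 83 113 110 / 101 122 80 95 / 119 104 98 77 / 86 89 107 116

Row 2 is already complete: 101 + 122 + 80 + 95 = 398, so that is the magic constant.
Row 1 must total 398; the given cells sum to 306, so (1,1) = 92.
Column 1 must total 398; the given cells sum to 279, so (3,1) = 119.
Column 2 needs 398; the known cells sum to 294, so (3,2) = 104.
Column 3 needs 398; the known cells sum to 291, so (4,3) = 107.
Row 3: 119 + 104 + 98 + ? = 398, so (3,4) = 77.
Row 4 must total 398; the given cells sum to 282, so (4,4) = 116.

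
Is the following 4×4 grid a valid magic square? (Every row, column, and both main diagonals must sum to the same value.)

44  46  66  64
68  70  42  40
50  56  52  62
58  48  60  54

Row 1: 44 + 46 + 66 + 64 = 220.
Row 2: 68 + 70 + 42 + 40 = 220.
Row 3: 50 + 56 + 52 + 62 = 220.
Row 4: 58 + 48 + 60 + 54 = 220.
Column 1: 44 + 68 + 50 + 58 = 220.
Column 2: 46 + 70 + 56 + 48 = 220.
Column 3: 66 + 42 + 52 + 60 = 220.
Column 4: 64 + 40 + 62 + 54 = 220.
Main diagonal: 44 + 70 + 52 + 54 = 220.
Anti-diagonal: 64 + 42 + 56 + 58 = 220.
All lines sum to 220.

Yes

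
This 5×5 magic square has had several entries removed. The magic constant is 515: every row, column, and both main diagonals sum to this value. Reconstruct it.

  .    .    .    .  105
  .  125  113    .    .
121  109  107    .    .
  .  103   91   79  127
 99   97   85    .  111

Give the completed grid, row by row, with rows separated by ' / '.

Row 4 needs 515; the known cells sum to 400, so (4,1) = 115.
From row 5, 515 − (99 + 97 + 85 + 111) gives (5,4) = 123.
Column 2 must total 515; the given cells sum to 434, so (1,2) = 81.
From column 3, 515 − (113 + 107 + 91 + 85) gives (1,3) = 119.
Main diagonal needs 515; the known cells sum to 422, so (1,1) = 93.
Anti-diagonal: 105 + 107 + 103 + 99 + ? = 515, so (2,4) = 101.
Row 1 needs 515; the known cells sum to 398, so (1,4) = 117.
The remaining cell in column 1 is (2,1) = 515 − 428 = 87.
Column 4 needs 515; the known cells sum to 420, so (3,4) = 95.
Row 2 must total 515; the given cells sum to 426, so (2,5) = 89.
From row 3, 515 − (121 + 109 + 107 + 95) gives (3,5) = 83.

93 81 119 117 105 / 87 125 113 101 89 / 121 109 107 95 83 / 115 103 91 79 127 / 99 97 85 123 111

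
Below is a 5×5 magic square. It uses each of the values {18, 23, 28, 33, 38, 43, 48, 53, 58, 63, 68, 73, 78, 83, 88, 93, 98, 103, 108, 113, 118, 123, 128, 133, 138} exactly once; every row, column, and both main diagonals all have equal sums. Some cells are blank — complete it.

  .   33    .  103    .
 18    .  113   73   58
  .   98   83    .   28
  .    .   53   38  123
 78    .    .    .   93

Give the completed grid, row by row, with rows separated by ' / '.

48 33 118 103 88 / 18 128 113 73 58 / 138 98 83 43 28 / 108 68 53 38 123 / 78 63 23 133 93

The 25 entries sum to 1950, so each line sums to 1950/5 = 390.
The remaining cell in row 2 is (2,2) = 390 − 262 = 128.
Column 5 must total 390; the given cells sum to 302, so (1,5) = 88.
Main diagonal must total 390; the given cells sum to 342, so (1,1) = 48.
Anti-diagonal needs 390; the known cells sum to 322, so (4,2) = 68.
Row 1 needs 390; the known cells sum to 272, so (1,3) = 118.
Row 4 must total 390; the given cells sum to 282, so (4,1) = 108.
Using column 1: 48 + 18 + 108 + 78 + ? → (3,1) = 390 − 252 = 138.
Column 2: 33 + 128 + 98 + 68 + ? = 390, so (5,2) = 63.
Column 3 must total 390; the given cells sum to 367, so (5,3) = 23.
Row 3: 138 + 98 + 83 + 28 + ? = 390, so (3,4) = 43.
From row 5, 390 − (78 + 63 + 23 + 93) gives (5,4) = 133.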